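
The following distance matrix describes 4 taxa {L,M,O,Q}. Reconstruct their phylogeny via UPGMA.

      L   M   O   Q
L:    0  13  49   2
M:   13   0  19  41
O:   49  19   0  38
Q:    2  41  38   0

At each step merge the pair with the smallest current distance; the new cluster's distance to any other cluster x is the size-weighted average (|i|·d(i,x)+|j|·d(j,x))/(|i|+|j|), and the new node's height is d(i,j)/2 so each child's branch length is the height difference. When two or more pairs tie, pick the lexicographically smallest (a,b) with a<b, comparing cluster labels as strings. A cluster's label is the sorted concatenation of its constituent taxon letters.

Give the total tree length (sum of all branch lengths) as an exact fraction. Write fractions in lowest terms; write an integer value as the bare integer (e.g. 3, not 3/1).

183/4

iteration 1: select L,Q (d=2); attach at lengths (1, 1); label the merged cluster LQ
  updated: d(LQ,M)=27, d(LQ,O)=87/2
iteration 2: select M,O (d=19); attach at lengths (19/2, 19/2); label the merged cluster MO
  updated: d(LQ,MO)=141/4
iteration 3: select LQ,MO (d=141/4); attach at lengths (133/8, 65/8); label the merged cluster LMOQ
final tree: ((L:1,Q:1):133/8,(M:19/2,O:19/2):65/8)
total length: 183/4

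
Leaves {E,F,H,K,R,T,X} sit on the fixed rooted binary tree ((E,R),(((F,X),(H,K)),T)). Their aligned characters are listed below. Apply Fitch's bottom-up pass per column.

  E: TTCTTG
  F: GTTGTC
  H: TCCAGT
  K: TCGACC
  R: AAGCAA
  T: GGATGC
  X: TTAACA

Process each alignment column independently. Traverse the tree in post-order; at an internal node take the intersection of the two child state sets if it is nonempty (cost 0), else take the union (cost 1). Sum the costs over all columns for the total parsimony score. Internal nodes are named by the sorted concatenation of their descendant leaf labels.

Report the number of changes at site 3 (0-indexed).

site 0, node ER: E={T} ∪ R={A} → {A,T} (+1)
site 0, node FX: F={G} ∪ X={T} → {G,T} (+1)
site 0, node HK: H={T} ∩ K={T} → {T} (+0)
site 0, node FHKX: FX={G,T} ∩ HK={T} → {T} (+0)
site 0, node FHKTX: FHKX={T} ∪ T={G} → {G,T} (+1)
site 0, node EFHKRTX: ER={A,T} ∩ FHKTX={G,T} → {T} (+0)
site 1, node ER: E={T} ∪ R={A} → {A,T} (+1)
site 1, node FX: F={T} ∩ X={T} → {T} (+0)
site 1, node HK: H={C} ∩ K={C} → {C} (+0)
site 1, node FHKX: FX={T} ∪ HK={C} → {C,T} (+1)
site 1, node FHKTX: FHKX={C,T} ∪ T={G} → {C,G,T} (+1)
site 1, node EFHKRTX: ER={A,T} ∩ FHKTX={C,G,T} → {T} (+0)
site 2, node ER: E={C} ∪ R={G} → {C,G} (+1)
site 2, node FX: F={T} ∪ X={A} → {A,T} (+1)
site 2, node HK: H={C} ∪ K={G} → {C,G} (+1)
site 2, node FHKX: FX={A,T} ∪ HK={C,G} → {A,C,G,T} (+1)
site 2, node FHKTX: FHKX={A,C,G,T} ∩ T={A} → {A} (+0)
site 2, node EFHKRTX: ER={C,G} ∪ FHKTX={A} → {A,C,G} (+1)
site 3, node ER: E={T} ∪ R={C} → {C,T} (+1)
site 3, node FX: F={G} ∪ X={A} → {A,G} (+1)
site 3, node HK: H={A} ∩ K={A} → {A} (+0)
site 3, node FHKX: FX={A,G} ∩ HK={A} → {A} (+0)
site 3, node FHKTX: FHKX={A} ∪ T={T} → {A,T} (+1)
site 3, node EFHKRTX: ER={C,T} ∩ FHKTX={A,T} → {T} (+0)
site 4, node ER: E={T} ∪ R={A} → {A,T} (+1)
site 4, node FX: F={T} ∪ X={C} → {C,T} (+1)
site 4, node HK: H={G} ∪ K={C} → {C,G} (+1)
site 4, node FHKX: FX={C,T} ∩ HK={C,G} → {C} (+0)
site 4, node FHKTX: FHKX={C} ∪ T={G} → {C,G} (+1)
site 4, node EFHKRTX: ER={A,T} ∪ FHKTX={C,G} → {A,C,G,T} (+1)
site 5, node ER: E={G} ∪ R={A} → {A,G} (+1)
site 5, node FX: F={C} ∪ X={A} → {A,C} (+1)
site 5, node HK: H={T} ∪ K={C} → {C,T} (+1)
site 5, node FHKX: FX={A,C} ∩ HK={C,T} → {C} (+0)
site 5, node FHKTX: FHKX={C} ∩ T={C} → {C} (+0)
site 5, node EFHKRTX: ER={A,G} ∪ FHKTX={C} → {A,C,G} (+1)
per-site changes: [3, 3, 5, 3, 5, 4]; total = 23

3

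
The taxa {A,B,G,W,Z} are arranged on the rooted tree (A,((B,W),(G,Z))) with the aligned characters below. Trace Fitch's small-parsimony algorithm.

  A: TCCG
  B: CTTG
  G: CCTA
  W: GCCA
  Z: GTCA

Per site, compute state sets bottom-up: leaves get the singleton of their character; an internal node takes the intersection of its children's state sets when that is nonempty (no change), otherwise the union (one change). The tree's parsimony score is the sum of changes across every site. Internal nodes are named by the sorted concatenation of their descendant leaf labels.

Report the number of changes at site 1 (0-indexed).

site 0, node BW: B={C} ∪ W={G} → {C,G} (+1)
site 0, node GZ: G={C} ∪ Z={G} → {C,G} (+1)
site 0, node BGWZ: BW={C,G} ∩ GZ={C,G} → {C,G} (+0)
site 0, node ABGWZ: A={T} ∪ BGWZ={C,G} → {C,G,T} (+1)
site 1, node BW: B={T} ∪ W={C} → {C,T} (+1)
site 1, node GZ: G={C} ∪ Z={T} → {C,T} (+1)
site 1, node BGWZ: BW={C,T} ∩ GZ={C,T} → {C,T} (+0)
site 1, node ABGWZ: A={C} ∩ BGWZ={C,T} → {C} (+0)
site 2, node BW: B={T} ∪ W={C} → {C,T} (+1)
site 2, node GZ: G={T} ∪ Z={C} → {C,T} (+1)
site 2, node BGWZ: BW={C,T} ∩ GZ={C,T} → {C,T} (+0)
site 2, node ABGWZ: A={C} ∩ BGWZ={C,T} → {C} (+0)
site 3, node BW: B={G} ∪ W={A} → {A,G} (+1)
site 3, node GZ: G={A} ∩ Z={A} → {A} (+0)
site 3, node BGWZ: BW={A,G} ∩ GZ={A} → {A} (+0)
site 3, node ABGWZ: A={G} ∪ BGWZ={A} → {A,G} (+1)
per-site changes: [3, 2, 2, 2]; total = 9

2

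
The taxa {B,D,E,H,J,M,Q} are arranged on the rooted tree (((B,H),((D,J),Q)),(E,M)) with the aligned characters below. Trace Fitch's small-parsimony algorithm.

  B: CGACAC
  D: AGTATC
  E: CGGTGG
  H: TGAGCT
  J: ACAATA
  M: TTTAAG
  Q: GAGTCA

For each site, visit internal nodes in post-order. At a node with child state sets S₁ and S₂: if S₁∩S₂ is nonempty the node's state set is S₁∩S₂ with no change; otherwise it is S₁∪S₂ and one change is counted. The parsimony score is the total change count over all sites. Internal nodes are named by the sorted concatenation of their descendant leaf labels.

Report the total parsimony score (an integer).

BH@0: {C} ∪ {T} = {C,T} (union, +1)
DJ@0: {A} ∩ {A} = {A} (intersection, +0)
DJQ@0: {A} ∪ {G} = {A,G} (union, +1)
BDHJQ@0: {C,T} ∪ {A,G} = {A,C,G,T} (union, +1)
EM@0: {C} ∪ {T} = {C,T} (union, +1)
BDEHJMQ@0: {A,C,G,T} ∩ {C,T} = {C,T} (intersection, +0)
BH@1: {G} ∩ {G} = {G} (intersection, +0)
DJ@1: {G} ∪ {C} = {C,G} (union, +1)
DJQ@1: {C,G} ∪ {A} = {A,C,G} (union, +1)
BDHJQ@1: {G} ∩ {A,C,G} = {G} (intersection, +0)
EM@1: {G} ∪ {T} = {G,T} (union, +1)
BDEHJMQ@1: {G} ∩ {G,T} = {G} (intersection, +0)
BH@2: {A} ∩ {A} = {A} (intersection, +0)
DJ@2: {T} ∪ {A} = {A,T} (union, +1)
DJQ@2: {A,T} ∪ {G} = {A,G,T} (union, +1)
BDHJQ@2: {A} ∩ {A,G,T} = {A} (intersection, +0)
EM@2: {G} ∪ {T} = {G,T} (union, +1)
BDEHJMQ@2: {A} ∪ {G,T} = {A,G,T} (union, +1)
BH@3: {C} ∪ {G} = {C,G} (union, +1)
DJ@3: {A} ∩ {A} = {A} (intersection, +0)
DJQ@3: {A} ∪ {T} = {A,T} (union, +1)
BDHJQ@3: {C,G} ∪ {A,T} = {A,C,G,T} (union, +1)
EM@3: {T} ∪ {A} = {A,T} (union, +1)
BDEHJMQ@3: {A,C,G,T} ∩ {A,T} = {A,T} (intersection, +0)
BH@4: {A} ∪ {C} = {A,C} (union, +1)
DJ@4: {T} ∩ {T} = {T} (intersection, +0)
DJQ@4: {T} ∪ {C} = {C,T} (union, +1)
BDHJQ@4: {A,C} ∩ {C,T} = {C} (intersection, +0)
EM@4: {G} ∪ {A} = {A,G} (union, +1)
BDEHJMQ@4: {C} ∪ {A,G} = {A,C,G} (union, +1)
BH@5: {C} ∪ {T} = {C,T} (union, +1)
DJ@5: {C} ∪ {A} = {A,C} (union, +1)
DJQ@5: {A,C} ∩ {A} = {A} (intersection, +0)
BDHJQ@5: {C,T} ∪ {A} = {A,C,T} (union, +1)
EM@5: {G} ∩ {G} = {G} (intersection, +0)
BDEHJMQ@5: {A,C,T} ∪ {G} = {A,C,G,T} (union, +1)
per-site changes: [4, 3, 4, 4, 4, 4]; total = 23

23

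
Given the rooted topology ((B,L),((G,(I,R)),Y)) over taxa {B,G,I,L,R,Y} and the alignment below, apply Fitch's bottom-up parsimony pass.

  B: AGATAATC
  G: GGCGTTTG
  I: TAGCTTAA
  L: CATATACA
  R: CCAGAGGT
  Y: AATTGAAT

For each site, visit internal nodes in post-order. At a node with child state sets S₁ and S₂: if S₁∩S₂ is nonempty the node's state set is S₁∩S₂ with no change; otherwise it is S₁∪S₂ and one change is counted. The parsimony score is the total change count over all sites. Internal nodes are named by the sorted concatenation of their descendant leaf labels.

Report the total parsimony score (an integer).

[col 0] BL: children B:{A}, L:{C} ∪→ {A,C}; cost 1
[col 0] IR: children I:{T}, R:{C} ∪→ {C,T}; cost 1
[col 0] GIR: children G:{G}, IR:{C,T} ∪→ {C,G,T}; cost 1
[col 0] GIRY: children GIR:{C,G,T}, Y:{A} ∪→ {A,C,G,T}; cost 1
[col 0] BGILRY: children BL:{A,C}, GIRY:{A,C,G,T} ∩→ {A,C}; cost 0
[col 1] BL: children B:{G}, L:{A} ∪→ {A,G}; cost 1
[col 1] IR: children I:{A}, R:{C} ∪→ {A,C}; cost 1
[col 1] GIR: children G:{G}, IR:{A,C} ∪→ {A,C,G}; cost 1
[col 1] GIRY: children GIR:{A,C,G}, Y:{A} ∩→ {A}; cost 0
[col 1] BGILRY: children BL:{A,G}, GIRY:{A} ∩→ {A}; cost 0
[col 2] BL: children B:{A}, L:{T} ∪→ {A,T}; cost 1
[col 2] IR: children I:{G}, R:{A} ∪→ {A,G}; cost 1
[col 2] GIR: children G:{C}, IR:{A,G} ∪→ {A,C,G}; cost 1
[col 2] GIRY: children GIR:{A,C,G}, Y:{T} ∪→ {A,C,G,T}; cost 1
[col 2] BGILRY: children BL:{A,T}, GIRY:{A,C,G,T} ∩→ {A,T}; cost 0
[col 3] BL: children B:{T}, L:{A} ∪→ {A,T}; cost 1
[col 3] IR: children I:{C}, R:{G} ∪→ {C,G}; cost 1
[col 3] GIR: children G:{G}, IR:{C,G} ∩→ {G}; cost 0
[col 3] GIRY: children GIR:{G}, Y:{T} ∪→ {G,T}; cost 1
[col 3] BGILRY: children BL:{A,T}, GIRY:{G,T} ∩→ {T}; cost 0
[col 4] BL: children B:{A}, L:{T} ∪→ {A,T}; cost 1
[col 4] IR: children I:{T}, R:{A} ∪→ {A,T}; cost 1
[col 4] GIR: children G:{T}, IR:{A,T} ∩→ {T}; cost 0
[col 4] GIRY: children GIR:{T}, Y:{G} ∪→ {G,T}; cost 1
[col 4] BGILRY: children BL:{A,T}, GIRY:{G,T} ∩→ {T}; cost 0
[col 5] BL: children B:{A}, L:{A} ∩→ {A}; cost 0
[col 5] IR: children I:{T}, R:{G} ∪→ {G,T}; cost 1
[col 5] GIR: children G:{T}, IR:{G,T} ∩→ {T}; cost 0
[col 5] GIRY: children GIR:{T}, Y:{A} ∪→ {A,T}; cost 1
[col 5] BGILRY: children BL:{A}, GIRY:{A,T} ∩→ {A}; cost 0
[col 6] BL: children B:{T}, L:{C} ∪→ {C,T}; cost 1
[col 6] IR: children I:{A}, R:{G} ∪→ {A,G}; cost 1
[col 6] GIR: children G:{T}, IR:{A,G} ∪→ {A,G,T}; cost 1
[col 6] GIRY: children GIR:{A,G,T}, Y:{A} ∩→ {A}; cost 0
[col 6] BGILRY: children BL:{C,T}, GIRY:{A} ∪→ {A,C,T}; cost 1
[col 7] BL: children B:{C}, L:{A} ∪→ {A,C}; cost 1
[col 7] IR: children I:{A}, R:{T} ∪→ {A,T}; cost 1
[col 7] GIR: children G:{G}, IR:{A,T} ∪→ {A,G,T}; cost 1
[col 7] GIRY: children GIR:{A,G,T}, Y:{T} ∩→ {T}; cost 0
[col 7] BGILRY: children BL:{A,C}, GIRY:{T} ∪→ {A,C,T}; cost 1
per-site changes: [4, 3, 4, 3, 3, 2, 4, 4]; total = 27

27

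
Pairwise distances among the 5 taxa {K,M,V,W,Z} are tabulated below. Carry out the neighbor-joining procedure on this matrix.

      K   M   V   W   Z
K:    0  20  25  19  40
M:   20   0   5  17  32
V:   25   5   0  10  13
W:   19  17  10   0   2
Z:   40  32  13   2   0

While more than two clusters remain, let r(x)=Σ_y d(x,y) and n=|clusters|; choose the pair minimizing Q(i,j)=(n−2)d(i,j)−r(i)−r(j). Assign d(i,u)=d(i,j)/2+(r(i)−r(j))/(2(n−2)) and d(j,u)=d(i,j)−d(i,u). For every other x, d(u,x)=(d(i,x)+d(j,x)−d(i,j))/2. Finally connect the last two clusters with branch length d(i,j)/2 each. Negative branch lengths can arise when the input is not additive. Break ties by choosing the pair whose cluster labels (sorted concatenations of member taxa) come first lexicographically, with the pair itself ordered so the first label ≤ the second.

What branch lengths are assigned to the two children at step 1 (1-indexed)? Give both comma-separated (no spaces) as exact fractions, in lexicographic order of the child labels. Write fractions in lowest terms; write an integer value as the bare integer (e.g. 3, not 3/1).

-11/2,15/2

iteration 1: select W,Z (d=2, Q=-129); attach at lengths (-11/2, 15/2); label the merged cluster WZ
  updated: d(K,WZ)=57/2, d(M,WZ)=47/2, d(V,WZ)=21/2
iteration 2: select K,M (d=20, Q=-82); attach at lengths (65/4, 15/4); label the merged cluster KM
  updated: d(KM,V)=5, d(KM,WZ)=16
iteration 3: select KM,V (d=5, Q=-63/2); attach at lengths (21/4, -1/4); label the merged cluster KMV
  updated: d(KMV,WZ)=43/4
iteration 4: select KMV,WZ (d=43/4); attach at lengths (43/8, 43/8); label the merged cluster KMVWZ
final tree: (((K:65/4,M:15/4):21/4,V:-1/4):43/8,(W:-11/2,Z:15/2):43/8)
total length: 151/4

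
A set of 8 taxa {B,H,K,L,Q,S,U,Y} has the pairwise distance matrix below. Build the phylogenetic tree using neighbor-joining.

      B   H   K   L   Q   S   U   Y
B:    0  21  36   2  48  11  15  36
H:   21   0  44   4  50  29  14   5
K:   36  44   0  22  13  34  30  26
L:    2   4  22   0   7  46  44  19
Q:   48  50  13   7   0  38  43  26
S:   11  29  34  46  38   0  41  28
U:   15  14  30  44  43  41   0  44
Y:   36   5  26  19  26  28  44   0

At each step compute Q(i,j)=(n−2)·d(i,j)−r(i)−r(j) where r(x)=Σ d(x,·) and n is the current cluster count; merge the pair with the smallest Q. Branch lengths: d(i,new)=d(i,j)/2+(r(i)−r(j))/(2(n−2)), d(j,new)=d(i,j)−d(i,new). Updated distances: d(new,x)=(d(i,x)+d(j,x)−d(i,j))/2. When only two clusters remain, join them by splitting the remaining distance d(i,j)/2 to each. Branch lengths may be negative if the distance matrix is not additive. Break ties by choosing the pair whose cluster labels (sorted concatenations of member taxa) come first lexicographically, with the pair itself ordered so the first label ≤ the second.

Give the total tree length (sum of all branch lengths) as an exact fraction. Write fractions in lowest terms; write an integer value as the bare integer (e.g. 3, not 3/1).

step 1: merge (K,Q) at d=13, Q=-352; branch lengths K→29/6, Q→49/6; new cluster KQ
  updated: d(B,KQ)=71/2, d(H,KQ)=81/2, d(KQ,L)=8, d(KQ,S)=59/2, d(KQ,U)=30, d(KQ,Y)=39/2
step 2: merge (B,S) at d=11, Q=-250; branch lengths B→-9/10, S→119/10; new cluster BS
  updated: d(BS,H)=39/2, d(BS,KQ)=27, d(BS,L)=37/2, d(BS,U)=45/2, d(BS,Y)=53/2
step 3: merge (KQ,L) at d=8, Q=-373/2; branch lengths KQ→127/16, L→1/16; new cluster KLQ
  updated: d(BS,KLQ)=75/4, d(H,KLQ)=73/4, d(KLQ,U)=33, d(KLQ,Y)=61/4
step 4: merge (BS,U) at d=45/2, Q=-533/4; branch lengths BS→55/8, U→125/8; new cluster BSU
  updated: d(BSU,H)=11/2, d(BSU,KLQ)=117/8, d(BSU,Y)=24
step 5: merge (BSU,KLQ) at d=117/8, Q=-63; branch lengths BSU→101/16, KLQ→133/16; new cluster BKLQSU
  updated: d(BKLQSU,H)=73/16, d(BKLQSU,Y)=197/16
step 6: merge (BKLQSU,H) at d=73/16, Q=-175/8; branch lengths BKLQSU→95/16, H→-11/8; new cluster BHKLQSU
  updated: d(BHKLQSU,Y)=51/8
step 7: merge (BHKLQSU,Y) at d=51/8; branch lengths BHKLQSU→51/16, Y→51/16; new cluster BHKLQSUY
final tree: (((((B:-9/10,S:119/10):55/8,U:125/8):101/16,((K:29/6,Q:49/6):127/16,L:1/16):133/16):95/16,H:-11/8):51/16,Y:51/16)
total length: 1281/16

1281/16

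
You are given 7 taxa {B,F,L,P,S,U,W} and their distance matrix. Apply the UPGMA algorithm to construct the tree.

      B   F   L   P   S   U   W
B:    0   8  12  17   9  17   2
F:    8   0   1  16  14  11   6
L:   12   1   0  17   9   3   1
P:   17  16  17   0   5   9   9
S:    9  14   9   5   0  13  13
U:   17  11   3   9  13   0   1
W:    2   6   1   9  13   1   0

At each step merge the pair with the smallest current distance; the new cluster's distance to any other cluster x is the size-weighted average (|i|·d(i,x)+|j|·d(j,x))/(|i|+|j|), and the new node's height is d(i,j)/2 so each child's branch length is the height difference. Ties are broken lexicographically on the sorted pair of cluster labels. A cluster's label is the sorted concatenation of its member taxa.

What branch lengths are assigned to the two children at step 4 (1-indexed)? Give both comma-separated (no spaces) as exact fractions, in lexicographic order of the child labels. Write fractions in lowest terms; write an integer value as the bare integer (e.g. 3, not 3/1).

17/8,17/8

step 1: merge (F,L) at d=1; branch lengths F→1/2, L→1/2; new cluster FL
  updated: d(B,FL)=10, d(FL,P)=33/2, d(FL,S)=23/2, d(FL,U)=7, d(FL,W)=7/2
step 2: merge (U,W) at d=1; branch lengths U→1/2, W→1/2; new cluster UW
  updated: d(B,UW)=19/2, d(FL,UW)=21/4, d(P,UW)=9, d(S,UW)=13
step 3: merge (P,S) at d=5; branch lengths P→5/2, S→5/2; new cluster PS
  updated: d(B,PS)=13, d(FL,PS)=14, d(PS,UW)=11
step 4: merge (FL,UW) at d=21/4; branch lengths FL→17/8, UW→17/8; new cluster FLUW
  updated: d(B,FLUW)=39/4, d(FLUW,PS)=25/2
step 5: merge (B,FLUW) at d=39/4; branch lengths B→39/8, FLUW→9/4; new cluster BFLUW
  updated: d(BFLUW,PS)=63/5
step 6: merge (BFLUW,PS) at d=63/5; branch lengths BFLUW→57/40, PS→19/5; new cluster BFLPSUW
final tree: ((B:39/8,((F:1/2,L:1/2):17/8,(U:1/2,W:1/2):17/8):9/4):57/40,(P:5/2,S:5/2):19/5)
total length: 118/5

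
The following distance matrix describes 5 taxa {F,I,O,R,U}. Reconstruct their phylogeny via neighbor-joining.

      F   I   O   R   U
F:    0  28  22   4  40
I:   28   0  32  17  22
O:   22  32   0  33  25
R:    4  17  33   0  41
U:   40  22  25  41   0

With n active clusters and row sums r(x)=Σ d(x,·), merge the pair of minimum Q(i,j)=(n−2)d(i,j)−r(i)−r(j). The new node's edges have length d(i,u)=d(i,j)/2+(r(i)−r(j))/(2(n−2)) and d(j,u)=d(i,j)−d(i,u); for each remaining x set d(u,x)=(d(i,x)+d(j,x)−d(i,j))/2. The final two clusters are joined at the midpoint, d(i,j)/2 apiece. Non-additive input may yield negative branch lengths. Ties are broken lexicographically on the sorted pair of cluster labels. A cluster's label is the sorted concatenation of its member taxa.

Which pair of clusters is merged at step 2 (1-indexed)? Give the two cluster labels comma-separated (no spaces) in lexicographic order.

step 1: merge (F,R) at d=4, Q=-177; branch lengths F→11/6, R→13/6; new cluster FR
  updated: d(FR,I)=41/2, d(FR,O)=51/2, d(FR,U)=77/2
step 2: merge (FR,I) at d=41/2, Q=-118; branch lengths FR→51/4, I→31/4; new cluster FIR
  updated: d(FIR,O)=37/2, d(FIR,U)=20
step 3: merge (FIR,O) at d=37/2, Q=-127/2; branch lengths FIR→27/4, O→47/4; new cluster FIOR
  updated: d(FIOR,U)=53/4
step 4: merge (FIOR,U) at d=53/4; branch lengths FIOR→53/8, U→53/8; new cluster FIORU
final tree: ((((F:11/6,R:13/6):51/4,I:31/4):27/4,O:47/4):53/8,U:53/8)
total length: 225/4

FR,I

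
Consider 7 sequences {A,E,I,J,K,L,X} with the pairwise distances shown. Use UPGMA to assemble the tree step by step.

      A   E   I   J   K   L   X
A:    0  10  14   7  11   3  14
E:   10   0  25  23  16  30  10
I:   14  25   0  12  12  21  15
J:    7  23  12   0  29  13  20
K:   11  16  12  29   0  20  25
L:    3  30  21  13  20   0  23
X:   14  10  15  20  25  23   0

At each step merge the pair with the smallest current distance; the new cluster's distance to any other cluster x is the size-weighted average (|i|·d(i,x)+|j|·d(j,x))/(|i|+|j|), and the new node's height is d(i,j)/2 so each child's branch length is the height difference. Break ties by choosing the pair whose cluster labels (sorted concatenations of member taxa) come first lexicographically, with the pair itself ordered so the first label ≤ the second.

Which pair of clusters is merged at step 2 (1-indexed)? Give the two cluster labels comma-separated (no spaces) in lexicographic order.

iteration 1: select A,L (d=3); attach at lengths (3/2, 3/2); label the merged cluster AL
  updated: d(AL,E)=20, d(AL,I)=35/2, d(AL,J)=10, d(AL,K)=31/2, d(AL,X)=37/2
iteration 2: select AL,J (d=10); attach at lengths (7/2, 5); label the merged cluster AJL
  updated: d(AJL,E)=21, d(AJL,I)=47/3, d(AJL,K)=20, d(AJL,X)=19
iteration 3: select E,X (d=10); attach at lengths (5, 5); label the merged cluster EX
  updated: d(AJL,EX)=20, d(EX,I)=20, d(EX,K)=41/2
iteration 4: select I,K (d=12); attach at lengths (6, 6); label the merged cluster IK
  updated: d(AJL,IK)=107/6, d(EX,IK)=81/4
iteration 5: select AJL,IK (d=107/6); attach at lengths (47/12, 35/12); label the merged cluster AIJKL
  updated: d(AIJKL,EX)=201/10
iteration 6: select AIJKL,EX (d=201/10); attach at lengths (17/15, 101/20); label the merged cluster AEIJKLX
final tree: ((((A:3/2,L:3/2):7/2,J:5):47/12,(I:6,K:6):35/12):17/15,(E:5,X:5):101/20)
total length: 2791/60

AL,J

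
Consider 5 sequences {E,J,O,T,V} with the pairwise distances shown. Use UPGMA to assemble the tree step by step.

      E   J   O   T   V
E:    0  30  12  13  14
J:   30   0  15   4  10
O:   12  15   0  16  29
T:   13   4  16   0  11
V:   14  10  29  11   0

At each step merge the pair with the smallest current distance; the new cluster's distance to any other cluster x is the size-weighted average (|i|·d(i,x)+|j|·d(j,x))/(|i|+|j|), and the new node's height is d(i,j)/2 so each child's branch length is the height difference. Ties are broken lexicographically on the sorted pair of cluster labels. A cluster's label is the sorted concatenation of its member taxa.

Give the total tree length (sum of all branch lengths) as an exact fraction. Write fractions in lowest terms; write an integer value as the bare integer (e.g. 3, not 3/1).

131/4

step 1: merge (J,T) at d=4; branch lengths J→2, T→2; new cluster JT
  updated: d(E,JT)=43/2, d(JT,O)=31/2, d(JT,V)=21/2
step 2: merge (JT,V) at d=21/2; branch lengths JT→13/4, V→21/4; new cluster JTV
  updated: d(E,JTV)=19, d(JTV,O)=20
step 3: merge (E,O) at d=12; branch lengths E→6, O→6; new cluster EO
  updated: d(EO,JTV)=39/2
step 4: merge (EO,JTV) at d=39/2; branch lengths EO→15/4, JTV→9/2; new cluster EJOTV
final tree: ((E:6,O:6):15/4,((J:2,T:2):13/4,V:21/4):9/2)
total length: 131/4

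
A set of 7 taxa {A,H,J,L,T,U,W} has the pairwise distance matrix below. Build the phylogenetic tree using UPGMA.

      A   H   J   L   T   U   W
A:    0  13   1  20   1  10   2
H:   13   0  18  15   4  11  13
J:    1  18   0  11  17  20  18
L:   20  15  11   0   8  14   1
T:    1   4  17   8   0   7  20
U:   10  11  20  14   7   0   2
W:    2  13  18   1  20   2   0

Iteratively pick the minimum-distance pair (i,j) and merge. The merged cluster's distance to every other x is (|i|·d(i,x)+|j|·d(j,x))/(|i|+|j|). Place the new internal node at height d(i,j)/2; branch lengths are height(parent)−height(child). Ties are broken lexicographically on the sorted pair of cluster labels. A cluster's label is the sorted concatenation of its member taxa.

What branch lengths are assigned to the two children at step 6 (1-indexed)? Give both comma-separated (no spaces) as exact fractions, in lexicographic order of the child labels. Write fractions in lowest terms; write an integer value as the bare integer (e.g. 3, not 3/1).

1. join A+J (d=1) ⇒ AJ; edges |A|=1/2, |J|=1/2
  updated: d(AJ,H)=31/2, d(AJ,L)=31/2, d(AJ,T)=9, d(AJ,U)=15, d(AJ,W)=10
2. join L+W (d=1) ⇒ LW; edges |L|=1/2, |W|=1/2
  updated: d(AJ,LW)=51/4, d(H,LW)=14, d(LW,T)=14, d(LW,U)=8
3. join H+T (d=4) ⇒ HT; edges |H|=2, |T|=2
  updated: d(AJ,HT)=49/4, d(HT,LW)=14, d(HT,U)=9
4. join LW+U (d=8) ⇒ LUW; edges |LW|=7/2, |U|=4
  updated: d(AJ,LUW)=27/2, d(HT,LUW)=37/3
5. join AJ+HT (d=49/4) ⇒ AHJT; edges |AJ|=45/8, |HT|=33/8
  updated: d(AHJT,LUW)=155/12
6. join AHJT+LUW (d=155/12) ⇒ AHJLTUW; edges |AHJT|=1/3, |LUW|=59/24
final tree: (((A:1/2,J:1/2):45/8,(H:2,T:2):33/8):1/3,((L:1/2,W:1/2):7/2,U:4):59/24)
total length: 625/24

1/3,59/24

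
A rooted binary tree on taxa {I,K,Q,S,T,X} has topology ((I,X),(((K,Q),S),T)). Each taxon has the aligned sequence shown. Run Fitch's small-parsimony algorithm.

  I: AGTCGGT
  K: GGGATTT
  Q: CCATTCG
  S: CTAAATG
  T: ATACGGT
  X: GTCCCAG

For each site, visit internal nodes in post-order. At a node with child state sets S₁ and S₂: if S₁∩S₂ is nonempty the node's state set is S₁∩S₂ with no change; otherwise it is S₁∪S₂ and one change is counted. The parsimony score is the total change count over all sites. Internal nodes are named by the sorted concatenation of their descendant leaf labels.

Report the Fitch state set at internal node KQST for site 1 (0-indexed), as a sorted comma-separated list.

T

site 0, node IX: I={A} ∪ X={G} → {A,G} (+1)
site 0, node KQ: K={G} ∪ Q={C} → {C,G} (+1)
site 0, node KQS: KQ={C,G} ∩ S={C} → {C} (+0)
site 0, node KQST: KQS={C} ∪ T={A} → {A,C} (+1)
site 0, node IKQSTX: IX={A,G} ∩ KQST={A,C} → {A} (+0)
site 1, node IX: I={G} ∪ X={T} → {G,T} (+1)
site 1, node KQ: K={G} ∪ Q={C} → {C,G} (+1)
site 1, node KQS: KQ={C,G} ∪ S={T} → {C,G,T} (+1)
site 1, node KQST: KQS={C,G,T} ∩ T={T} → {T} (+0)
site 1, node IKQSTX: IX={G,T} ∩ KQST={T} → {T} (+0)
site 2, node IX: I={T} ∪ X={C} → {C,T} (+1)
site 2, node KQ: K={G} ∪ Q={A} → {A,G} (+1)
site 2, node KQS: KQ={A,G} ∩ S={A} → {A} (+0)
site 2, node KQST: KQS={A} ∩ T={A} → {A} (+0)
site 2, node IKQSTX: IX={C,T} ∪ KQST={A} → {A,C,T} (+1)
site 3, node IX: I={C} ∩ X={C} → {C} (+0)
site 3, node KQ: K={A} ∪ Q={T} → {A,T} (+1)
site 3, node KQS: KQ={A,T} ∩ S={A} → {A} (+0)
site 3, node KQST: KQS={A} ∪ T={C} → {A,C} (+1)
site 3, node IKQSTX: IX={C} ∩ KQST={A,C} → {C} (+0)
site 4, node IX: I={G} ∪ X={C} → {C,G} (+1)
site 4, node KQ: K={T} ∩ Q={T} → {T} (+0)
site 4, node KQS: KQ={T} ∪ S={A} → {A,T} (+1)
site 4, node KQST: KQS={A,T} ∪ T={G} → {A,G,T} (+1)
site 4, node IKQSTX: IX={C,G} ∩ KQST={A,G,T} → {G} (+0)
site 5, node IX: I={G} ∪ X={A} → {A,G} (+1)
site 5, node KQ: K={T} ∪ Q={C} → {C,T} (+1)
site 5, node KQS: KQ={C,T} ∩ S={T} → {T} (+0)
site 5, node KQST: KQS={T} ∪ T={G} → {G,T} (+1)
site 5, node IKQSTX: IX={A,G} ∩ KQST={G,T} → {G} (+0)
site 6, node IX: I={T} ∪ X={G} → {G,T} (+1)
site 6, node KQ: K={T} ∪ Q={G} → {G,T} (+1)
site 6, node KQS: KQ={G,T} ∩ S={G} → {G} (+0)
site 6, node KQST: KQS={G} ∪ T={T} → {G,T} (+1)
site 6, node IKQSTX: IX={G,T} ∩ KQST={G,T} → {G,T} (+0)
per-site changes: [3, 3, 3, 2, 3, 3, 3]; total = 20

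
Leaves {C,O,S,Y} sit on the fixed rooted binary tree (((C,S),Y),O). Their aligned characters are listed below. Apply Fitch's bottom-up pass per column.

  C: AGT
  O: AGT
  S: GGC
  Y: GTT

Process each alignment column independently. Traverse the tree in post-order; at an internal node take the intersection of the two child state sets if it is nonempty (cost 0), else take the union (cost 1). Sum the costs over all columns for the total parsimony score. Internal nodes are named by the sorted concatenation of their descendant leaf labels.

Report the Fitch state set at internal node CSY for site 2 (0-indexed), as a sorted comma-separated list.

T

site 0, node CS: C={A} ∪ S={G} → {A,G} (+1)
site 0, node CSY: CS={A,G} ∩ Y={G} → {G} (+0)
site 0, node COSY: CSY={G} ∪ O={A} → {A,G} (+1)
site 1, node CS: C={G} ∩ S={G} → {G} (+0)
site 1, node CSY: CS={G} ∪ Y={T} → {G,T} (+1)
site 1, node COSY: CSY={G,T} ∩ O={G} → {G} (+0)
site 2, node CS: C={T} ∪ S={C} → {C,T} (+1)
site 2, node CSY: CS={C,T} ∩ Y={T} → {T} (+0)
site 2, node COSY: CSY={T} ∩ O={T} → {T} (+0)
per-site changes: [2, 1, 1]; total = 4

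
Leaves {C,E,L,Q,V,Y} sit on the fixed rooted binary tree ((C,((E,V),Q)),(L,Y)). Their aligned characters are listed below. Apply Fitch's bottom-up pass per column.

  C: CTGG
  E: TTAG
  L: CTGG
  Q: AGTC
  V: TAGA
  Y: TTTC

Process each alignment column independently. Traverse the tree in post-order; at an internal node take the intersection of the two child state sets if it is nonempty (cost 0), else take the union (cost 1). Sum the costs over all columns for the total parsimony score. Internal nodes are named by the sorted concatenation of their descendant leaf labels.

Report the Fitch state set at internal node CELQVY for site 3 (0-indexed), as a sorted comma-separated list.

G

[col 0] EV: children E:{T}, V:{T} ∩→ {T}; cost 0
[col 0] EQV: children EV:{T}, Q:{A} ∪→ {A,T}; cost 1
[col 0] CEQV: children C:{C}, EQV:{A,T} ∪→ {A,C,T}; cost 1
[col 0] LY: children L:{C}, Y:{T} ∪→ {C,T}; cost 1
[col 0] CELQVY: children CEQV:{A,C,T}, LY:{C,T} ∩→ {C,T}; cost 0
[col 1] EV: children E:{T}, V:{A} ∪→ {A,T}; cost 1
[col 1] EQV: children EV:{A,T}, Q:{G} ∪→ {A,G,T}; cost 1
[col 1] CEQV: children C:{T}, EQV:{A,G,T} ∩→ {T}; cost 0
[col 1] LY: children L:{T}, Y:{T} ∩→ {T}; cost 0
[col 1] CELQVY: children CEQV:{T}, LY:{T} ∩→ {T}; cost 0
[col 2] EV: children E:{A}, V:{G} ∪→ {A,G}; cost 1
[col 2] EQV: children EV:{A,G}, Q:{T} ∪→ {A,G,T}; cost 1
[col 2] CEQV: children C:{G}, EQV:{A,G,T} ∩→ {G}; cost 0
[col 2] LY: children L:{G}, Y:{T} ∪→ {G,T}; cost 1
[col 2] CELQVY: children CEQV:{G}, LY:{G,T} ∩→ {G}; cost 0
[col 3] EV: children E:{G}, V:{A} ∪→ {A,G}; cost 1
[col 3] EQV: children EV:{A,G}, Q:{C} ∪→ {A,C,G}; cost 1
[col 3] CEQV: children C:{G}, EQV:{A,C,G} ∩→ {G}; cost 0
[col 3] LY: children L:{G}, Y:{C} ∪→ {C,G}; cost 1
[col 3] CELQVY: children CEQV:{G}, LY:{C,G} ∩→ {G}; cost 0
per-site changes: [3, 2, 3, 3]; total = 11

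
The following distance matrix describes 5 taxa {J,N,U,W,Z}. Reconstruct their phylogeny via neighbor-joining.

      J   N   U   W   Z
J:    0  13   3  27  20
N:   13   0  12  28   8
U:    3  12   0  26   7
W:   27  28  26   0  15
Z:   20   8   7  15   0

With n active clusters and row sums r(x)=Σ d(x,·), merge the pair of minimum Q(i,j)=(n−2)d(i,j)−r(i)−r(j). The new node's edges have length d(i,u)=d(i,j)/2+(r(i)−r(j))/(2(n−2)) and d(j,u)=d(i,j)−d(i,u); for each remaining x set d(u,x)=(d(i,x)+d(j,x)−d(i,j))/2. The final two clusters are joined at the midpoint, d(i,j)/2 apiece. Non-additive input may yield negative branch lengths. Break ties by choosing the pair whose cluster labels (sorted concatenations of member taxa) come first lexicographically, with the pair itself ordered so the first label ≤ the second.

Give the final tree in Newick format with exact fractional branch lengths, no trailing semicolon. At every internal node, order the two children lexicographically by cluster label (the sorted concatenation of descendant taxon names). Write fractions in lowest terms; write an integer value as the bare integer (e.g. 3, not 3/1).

iteration 1: select J,U (d=3, Q=-102); attach at lengths (4, -1); label the merged cluster JU
  updated: d(JU,N)=11, d(JU,W)=25, d(JU,Z)=12
iteration 2: select JU,N (d=11, Q=-73); attach at lengths (23/4, 21/4); label the merged cluster JNU
  updated: d(JNU,W)=21, d(JNU,Z)=9/2
iteration 3: select JNU,W (d=21, Q=-81/2); attach at lengths (21/4, 63/4); label the merged cluster JNUW
  updated: d(JNUW,Z)=-3/4
iteration 4: select JNUW,Z (d=-3/4); attach at lengths (-3/8, -3/8); label the merged cluster JNUWZ
final tree: ((((J:4,U:-1):23/4,N:21/4):21/4,W:63/4):-3/8,Z:-3/8)
total length: 137/4

((((J:4,U:-1):23/4,N:21/4):21/4,W:63/4):-3/8,Z:-3/8)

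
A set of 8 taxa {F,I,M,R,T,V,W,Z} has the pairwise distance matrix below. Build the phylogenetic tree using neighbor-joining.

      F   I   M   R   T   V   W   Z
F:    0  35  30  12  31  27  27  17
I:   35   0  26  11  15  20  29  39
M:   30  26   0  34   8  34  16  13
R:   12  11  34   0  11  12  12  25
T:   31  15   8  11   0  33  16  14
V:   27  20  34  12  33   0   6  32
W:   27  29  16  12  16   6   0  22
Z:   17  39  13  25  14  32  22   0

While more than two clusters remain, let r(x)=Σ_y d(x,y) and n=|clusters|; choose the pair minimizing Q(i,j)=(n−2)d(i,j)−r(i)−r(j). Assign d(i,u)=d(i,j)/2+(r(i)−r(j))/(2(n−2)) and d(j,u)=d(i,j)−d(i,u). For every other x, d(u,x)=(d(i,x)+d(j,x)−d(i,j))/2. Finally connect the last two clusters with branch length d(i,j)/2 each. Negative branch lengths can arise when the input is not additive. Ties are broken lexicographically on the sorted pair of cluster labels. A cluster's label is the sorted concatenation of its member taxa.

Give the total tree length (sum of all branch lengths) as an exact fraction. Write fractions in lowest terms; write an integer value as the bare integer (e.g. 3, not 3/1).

267/4

1. join V+W (d=6, Q=-256) ⇒ VW; edges |V|=6, |W|=0
  updated: d(F,VW)=24, d(I,VW)=43/2, d(M,VW)=22, d(R,VW)=9, d(T,VW)=43/2, d(VW,Z)=24
2. join M+Z (d=13, Q=-200) ⇒ MZ; edges |M|=33/5, |Z|=32/5
  updated: d(F,MZ)=17, d(I,MZ)=26, d(MZ,R)=23, d(MZ,T)=9/2, d(MZ,VW)=33/2
3. join MZ+T (d=9/2, Q=-152) ⇒ MTZ; edges |MZ|=11/4, |T|=7/4
  updated: d(F,MTZ)=87/4, d(I,MTZ)=73/4, d(MTZ,R)=59/4, d(MTZ,VW)=67/4
4. join F+R (d=12, Q=-207/2) ⇒ FR; edges |F|=41/3, |R|=-5/3
  updated: d(FR,I)=17, d(FR,MTZ)=49/4, d(FR,VW)=21/2
5. join FR+VW (d=21/2, Q=-135/2) ⇒ FRVW; edges |FR|=3, |VW|=15/2
  updated: d(FRVW,I)=14, d(FRVW,MTZ)=37/4
6. join FRVW+I (d=14, Q=-83/2) ⇒ FIRVW; edges |FRVW|=5/2, |I|=23/2
  updated: d(FIRVW,MTZ)=27/4
7. join FIRVW+MTZ (d=27/4) ⇒ FIMRTVWZ; edges |FIRVW|=27/8, |MTZ|=27/8
final tree: ((((F:41/3,R:-5/3):3,(V:6,W:0):15/2):5/2,I:23/2):27/8,((M:33/5,Z:32/5):11/4,T:7/4):27/8)
total length: 267/4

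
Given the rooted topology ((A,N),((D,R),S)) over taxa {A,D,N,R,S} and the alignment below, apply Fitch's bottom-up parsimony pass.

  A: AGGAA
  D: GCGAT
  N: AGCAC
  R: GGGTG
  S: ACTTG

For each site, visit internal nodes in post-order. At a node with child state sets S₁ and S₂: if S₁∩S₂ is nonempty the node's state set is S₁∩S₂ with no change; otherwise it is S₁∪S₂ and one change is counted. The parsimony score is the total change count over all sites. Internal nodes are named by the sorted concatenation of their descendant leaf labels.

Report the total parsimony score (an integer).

site 0, node AN: A={A} ∩ N={A} → {A} (+0)
site 0, node DR: D={G} ∩ R={G} → {G} (+0)
site 0, node DRS: DR={G} ∪ S={A} → {A,G} (+1)
site 0, node ADNRS: AN={A} ∩ DRS={A,G} → {A} (+0)
site 1, node AN: A={G} ∩ N={G} → {G} (+0)
site 1, node DR: D={C} ∪ R={G} → {C,G} (+1)
site 1, node DRS: DR={C,G} ∩ S={C} → {C} (+0)
site 1, node ADNRS: AN={G} ∪ DRS={C} → {C,G} (+1)
site 2, node AN: A={G} ∪ N={C} → {C,G} (+1)
site 2, node DR: D={G} ∩ R={G} → {G} (+0)
site 2, node DRS: DR={G} ∪ S={T} → {G,T} (+1)
site 2, node ADNRS: AN={C,G} ∩ DRS={G,T} → {G} (+0)
site 3, node AN: A={A} ∩ N={A} → {A} (+0)
site 3, node DR: D={A} ∪ R={T} → {A,T} (+1)
site 3, node DRS: DR={A,T} ∩ S={T} → {T} (+0)
site 3, node ADNRS: AN={A} ∪ DRS={T} → {A,T} (+1)
site 4, node AN: A={A} ∪ N={C} → {A,C} (+1)
site 4, node DR: D={T} ∪ R={G} → {G,T} (+1)
site 4, node DRS: DR={G,T} ∩ S={G} → {G} (+0)
site 4, node ADNRS: AN={A,C} ∪ DRS={G} → {A,C,G} (+1)
per-site changes: [1, 2, 2, 2, 3]; total = 10

10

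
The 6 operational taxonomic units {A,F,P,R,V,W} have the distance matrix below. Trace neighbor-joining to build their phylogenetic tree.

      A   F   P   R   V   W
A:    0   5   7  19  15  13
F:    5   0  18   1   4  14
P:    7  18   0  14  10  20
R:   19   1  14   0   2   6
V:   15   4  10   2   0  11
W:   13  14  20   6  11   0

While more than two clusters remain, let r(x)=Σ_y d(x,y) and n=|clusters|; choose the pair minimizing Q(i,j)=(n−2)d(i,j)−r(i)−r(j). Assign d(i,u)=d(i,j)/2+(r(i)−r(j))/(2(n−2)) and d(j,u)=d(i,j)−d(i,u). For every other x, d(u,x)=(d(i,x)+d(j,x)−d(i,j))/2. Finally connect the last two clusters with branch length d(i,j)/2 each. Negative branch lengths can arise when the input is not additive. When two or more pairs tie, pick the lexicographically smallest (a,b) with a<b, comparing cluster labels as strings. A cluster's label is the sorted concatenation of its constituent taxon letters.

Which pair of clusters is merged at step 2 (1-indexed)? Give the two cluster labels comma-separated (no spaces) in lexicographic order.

AP,W

1. join A+P (d=7, Q=-100) ⇒ AP; edges |A|=9/4, |P|=19/4
  updated: d(AP,F)=8, d(AP,R)=13, d(AP,V)=9, d(AP,W)=13
2. join AP+W (d=13, Q=-48) ⇒ APW; edges |AP|=19/3, |W|=20/3
  updated: d(APW,F)=9/2, d(APW,R)=3, d(APW,V)=7/2
3. join APW+V (d=7/2, Q=-27/2) ⇒ APVW; edges |APW|=17/8, |V|=11/8
  updated: d(APVW,F)=5/2, d(APVW,R)=3/4
4. join APVW+F (d=5/2, Q=-17/4) ⇒ AFPVW; edges |APVW|=9/8, |F|=11/8
  updated: d(AFPVW,R)=-3/8
5. join AFPVW+R (d=-3/8) ⇒ AFPRVW; edges |AFPVW|=-3/16, |R|=-3/16
final tree: (((((A:9/4,P:19/4):19/3,W:20/3):17/8,V:11/8):9/8,F:11/8):-3/16,R:-3/16)
total length: 205/8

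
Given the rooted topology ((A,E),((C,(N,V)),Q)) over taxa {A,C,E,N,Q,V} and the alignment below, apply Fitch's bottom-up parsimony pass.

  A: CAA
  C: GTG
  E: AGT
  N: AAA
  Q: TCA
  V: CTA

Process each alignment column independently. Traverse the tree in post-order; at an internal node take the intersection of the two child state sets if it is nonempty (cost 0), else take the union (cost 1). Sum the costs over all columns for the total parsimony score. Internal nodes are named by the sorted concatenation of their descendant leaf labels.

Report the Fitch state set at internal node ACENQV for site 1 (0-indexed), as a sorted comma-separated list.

AE@0: {C} ∪ {A} = {A,C} (union, +1)
NV@0: {A} ∪ {C} = {A,C} (union, +1)
CNV@0: {G} ∪ {A,C} = {A,C,G} (union, +1)
CNQV@0: {A,C,G} ∪ {T} = {A,C,G,T} (union, +1)
ACENQV@0: {A,C} ∩ {A,C,G,T} = {A,C} (intersection, +0)
AE@1: {A} ∪ {G} = {A,G} (union, +1)
NV@1: {A} ∪ {T} = {A,T} (union, +1)
CNV@1: {T} ∩ {A,T} = {T} (intersection, +0)
CNQV@1: {T} ∪ {C} = {C,T} (union, +1)
ACENQV@1: {A,G} ∪ {C,T} = {A,C,G,T} (union, +1)
AE@2: {A} ∪ {T} = {A,T} (union, +1)
NV@2: {A} ∩ {A} = {A} (intersection, +0)
CNV@2: {G} ∪ {A} = {A,G} (union, +1)
CNQV@2: {A,G} ∩ {A} = {A} (intersection, +0)
ACENQV@2: {A,T} ∩ {A} = {A} (intersection, +0)
per-site changes: [4, 4, 2]; total = 10

A,C,G,T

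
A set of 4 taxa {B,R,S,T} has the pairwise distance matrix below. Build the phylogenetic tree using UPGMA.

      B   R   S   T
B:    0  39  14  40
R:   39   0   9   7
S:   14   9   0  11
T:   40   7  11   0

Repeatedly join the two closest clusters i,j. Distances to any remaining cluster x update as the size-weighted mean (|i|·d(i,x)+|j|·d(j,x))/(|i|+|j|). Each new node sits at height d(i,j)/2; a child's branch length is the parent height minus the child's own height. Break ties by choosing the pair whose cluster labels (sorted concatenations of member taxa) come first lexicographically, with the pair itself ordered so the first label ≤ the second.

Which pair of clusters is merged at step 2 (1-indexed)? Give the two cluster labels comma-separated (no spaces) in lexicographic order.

RT,S

1. join R+T (d=7) ⇒ RT; edges |R|=7/2, |T|=7/2
  updated: d(B,RT)=79/2, d(RT,S)=10
2. join RT+S (d=10) ⇒ RST; edges |RT|=3/2, |S|=5
  updated: d(B,RST)=31
3. join B+RST (d=31) ⇒ BRST; edges |B|=31/2, |RST|=21/2
final tree: (B:31/2,((R:7/2,T:7/2):3/2,S:5):21/2)
total length: 79/2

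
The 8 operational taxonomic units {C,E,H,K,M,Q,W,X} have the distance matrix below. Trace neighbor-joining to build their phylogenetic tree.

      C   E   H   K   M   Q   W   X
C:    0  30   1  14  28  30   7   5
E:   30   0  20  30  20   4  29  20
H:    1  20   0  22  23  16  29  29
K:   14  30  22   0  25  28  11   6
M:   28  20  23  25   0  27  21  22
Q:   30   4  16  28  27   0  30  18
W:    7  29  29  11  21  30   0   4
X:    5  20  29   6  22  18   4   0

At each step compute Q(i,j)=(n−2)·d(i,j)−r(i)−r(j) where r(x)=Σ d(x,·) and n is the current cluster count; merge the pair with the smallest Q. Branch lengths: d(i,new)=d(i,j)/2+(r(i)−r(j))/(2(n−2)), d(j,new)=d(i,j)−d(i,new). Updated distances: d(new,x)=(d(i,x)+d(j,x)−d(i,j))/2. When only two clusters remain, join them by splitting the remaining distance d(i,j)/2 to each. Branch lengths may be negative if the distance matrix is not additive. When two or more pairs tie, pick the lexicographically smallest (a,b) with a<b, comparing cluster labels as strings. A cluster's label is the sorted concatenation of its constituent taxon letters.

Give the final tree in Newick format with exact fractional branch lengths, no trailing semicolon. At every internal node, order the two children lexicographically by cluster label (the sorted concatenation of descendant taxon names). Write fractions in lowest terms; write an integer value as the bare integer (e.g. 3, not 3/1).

(((((C:-16/5,H:21/5):103/12,((E:2,Q:2):43/4,M:43/4):47/12):151/32,K:173/32):35/32,W:127/32):1/64,X:1/64)

iteration 1: select E,Q (d=4, Q=-282); attach at lengths (2, 2); label the merged cluster EQ
  updated: d(C,EQ)=28, d(EQ,H)=16, d(EQ,K)=27, d(EQ,M)=43/2, d(EQ,W)=55/2, d(EQ,X)=17
iteration 2: select C,H (d=1, Q=-198); attach at lengths (-16/5, 21/5); label the merged cluster CH
  updated: d(CH,EQ)=43/2, d(CH,K)=35/2, d(CH,M)=25, d(CH,W)=35/2, d(CH,X)=33/2
iteration 3: select EQ,M (d=43/2, Q=-143); attach at lengths (43/4, 43/4); label the merged cluster EMQ
  updated: d(CH,EMQ)=25/2, d(EMQ,K)=61/4, d(EMQ,W)=27/2, d(EMQ,X)=35/4
iteration 4: select CH,EMQ (d=25/2, Q=-153/2); attach at lengths (103/12, 47/12); label the merged cluster CEHMQ
  updated: d(CEHMQ,K)=81/8, d(CEHMQ,W)=37/4, d(CEHMQ,X)=51/8
iteration 5: select CEHMQ,K (d=81/8, Q=-261/8); attach at lengths (151/32, 173/32); label the merged cluster CEHKMQ
  updated: d(CEHKMQ,W)=81/16, d(CEHKMQ,X)=9/8
iteration 6: select CEHKMQ,W (d=81/16, Q=-163/16); attach at lengths (35/32, 127/32); label the merged cluster CEHKMQW
  updated: d(CEHKMQW,X)=1/32
iteration 7: select CEHKMQW,X (d=1/32); attach at lengths (1/64, 1/64); label the merged cluster CEHKMQWX
final tree: (((((C:-16/5,H:21/5):103/12,((E:2,Q:2):43/4,M:43/4):47/12):151/32,K:173/32):35/32,W:127/32):1/64,X:1/64)
total length: 1735/32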